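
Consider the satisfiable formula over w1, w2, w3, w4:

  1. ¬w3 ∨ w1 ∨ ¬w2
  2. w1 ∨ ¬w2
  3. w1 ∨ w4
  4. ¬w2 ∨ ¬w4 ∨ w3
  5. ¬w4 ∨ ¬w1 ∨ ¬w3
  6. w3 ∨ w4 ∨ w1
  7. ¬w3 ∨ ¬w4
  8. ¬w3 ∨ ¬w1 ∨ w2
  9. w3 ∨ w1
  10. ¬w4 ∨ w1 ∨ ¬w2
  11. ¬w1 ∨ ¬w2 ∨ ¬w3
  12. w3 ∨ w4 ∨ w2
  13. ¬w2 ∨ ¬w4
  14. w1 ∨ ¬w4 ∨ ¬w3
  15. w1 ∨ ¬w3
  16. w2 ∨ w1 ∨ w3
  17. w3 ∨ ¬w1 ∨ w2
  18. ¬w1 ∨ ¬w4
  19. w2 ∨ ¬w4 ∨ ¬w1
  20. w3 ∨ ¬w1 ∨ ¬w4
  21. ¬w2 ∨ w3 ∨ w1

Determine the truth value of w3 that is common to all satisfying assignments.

Suppose w3 = True.
(¬w4) alone gives w4 = False.
(w1) alone gives w1 = True.
(w2) alone gives w2 = True.
But (¬w2) is also a unit clause — contradiction.
So every satisfying assignment has w3 = False.

False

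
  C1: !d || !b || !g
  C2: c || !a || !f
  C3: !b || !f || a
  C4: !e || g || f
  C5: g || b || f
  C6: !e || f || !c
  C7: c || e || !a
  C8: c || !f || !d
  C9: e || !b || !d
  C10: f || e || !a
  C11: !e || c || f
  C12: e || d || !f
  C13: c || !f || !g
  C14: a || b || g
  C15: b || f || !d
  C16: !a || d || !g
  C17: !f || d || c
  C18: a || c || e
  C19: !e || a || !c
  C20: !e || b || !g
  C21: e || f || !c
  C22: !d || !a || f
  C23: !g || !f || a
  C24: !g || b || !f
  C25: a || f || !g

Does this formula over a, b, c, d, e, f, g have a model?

Satisfiable

Try d = false.
Try e = true.
Try g = false.
(f) alone gives f = true.
(c) alone gives c = true.
(a) alone gives a = true.
No clause remains; b is free.
A satisfying assignment: a ↦ true, b ↦ false, c ↦ true, d ↦ false, e ↦ true, f ↦ true, g ↦ false.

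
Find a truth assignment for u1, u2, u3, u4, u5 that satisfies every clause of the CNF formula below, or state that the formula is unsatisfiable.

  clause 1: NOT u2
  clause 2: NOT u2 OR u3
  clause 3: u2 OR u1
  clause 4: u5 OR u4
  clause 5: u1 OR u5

u1: true, u2: false, u3: false, u4: true, u5: false

From the singleton clause (NOT u2), u2 = false.
From the singleton clause (u1), u1 = true.
Suppose u5 = false.
From the singleton clause (u4), u4 = true.
Every clause is now satisfied; u3 is unconstrained.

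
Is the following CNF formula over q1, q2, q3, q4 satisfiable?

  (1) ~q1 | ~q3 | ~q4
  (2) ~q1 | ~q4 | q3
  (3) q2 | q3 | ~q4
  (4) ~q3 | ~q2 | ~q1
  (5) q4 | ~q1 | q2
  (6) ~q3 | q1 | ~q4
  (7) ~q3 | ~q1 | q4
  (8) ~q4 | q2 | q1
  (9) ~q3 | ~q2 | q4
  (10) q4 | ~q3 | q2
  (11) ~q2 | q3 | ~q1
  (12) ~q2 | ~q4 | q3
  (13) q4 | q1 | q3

Case q1 = 0:
Case q3 = 0:
(q4) alone gives q4 = 1.
(q2) alone gives q2 = 1.
That conflicts with the unit clause (~q2).
So q3 must be the other value — set q3 = 1.
(~q4) alone gives q4 = 0.
(~q2) alone gives q2 = 0.
That conflicts with the unit clause (q2).
Both values of q3 lead to a conflict.
So q1 must be the other value — set q1 = 1.
Case q3 = 0:
(~q4) alone gives q4 = 0.
(q2) alone gives q2 = 1.
That conflicts with the unit clause (~q2).
So q3 must be the other value — set q3 = 1.
(~q4) alone gives q4 = 0.
That conflicts with the unit clause (q4).
Both values of q3 lead to a conflict.
Both values of q1 lead to a conflict.
No assignment satisfies every clause.

No, unsatisfiable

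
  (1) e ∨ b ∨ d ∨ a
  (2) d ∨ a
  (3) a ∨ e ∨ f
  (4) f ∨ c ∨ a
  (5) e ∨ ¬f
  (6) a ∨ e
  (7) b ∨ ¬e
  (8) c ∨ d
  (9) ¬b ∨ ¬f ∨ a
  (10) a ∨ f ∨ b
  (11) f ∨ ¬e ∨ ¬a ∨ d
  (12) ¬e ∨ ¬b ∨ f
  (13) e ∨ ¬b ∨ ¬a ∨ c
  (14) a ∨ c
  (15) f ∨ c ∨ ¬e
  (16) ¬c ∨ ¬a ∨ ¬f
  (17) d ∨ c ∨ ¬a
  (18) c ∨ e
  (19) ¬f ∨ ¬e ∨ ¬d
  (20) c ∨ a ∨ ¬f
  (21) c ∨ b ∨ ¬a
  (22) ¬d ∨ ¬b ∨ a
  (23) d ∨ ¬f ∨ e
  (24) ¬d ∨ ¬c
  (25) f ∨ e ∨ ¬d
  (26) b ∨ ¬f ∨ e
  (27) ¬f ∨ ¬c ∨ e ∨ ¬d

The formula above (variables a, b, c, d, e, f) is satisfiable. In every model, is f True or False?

False

Suppose f = True.
Unit clause (e) forces e = True.
Unit clause (b) forces b = True.
Unit clause (a) forces a = True.
Unit clause (¬c) forces c = False.
Unit clause (d) forces d = True.
That conflicts with the unit clause (¬d).
So every satisfying assignment has f = False.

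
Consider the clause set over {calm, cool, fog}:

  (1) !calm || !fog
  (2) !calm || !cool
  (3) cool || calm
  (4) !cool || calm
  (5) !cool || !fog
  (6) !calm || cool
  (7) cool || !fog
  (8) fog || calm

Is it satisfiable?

Branch on calm: set calm = false.
Unit clause (cool) forces cool = true.
Now (!cool) is unsatisfied and unit — conflict.
Backtrack on calm: now try calm = true.
Unit clause (!fog) forces fog = false.
Unit clause (!cool) forces cool = false.
Now (cool) is unsatisfied and unit — conflict.
Both values of calm lead to a conflict.
No assignment satisfies every clause.

No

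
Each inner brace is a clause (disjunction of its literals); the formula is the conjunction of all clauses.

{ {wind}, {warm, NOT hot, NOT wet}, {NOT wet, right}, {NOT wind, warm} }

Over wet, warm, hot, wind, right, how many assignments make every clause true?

There are 2^5 = 32 truth assignments over (wet, warm, hot, wind, right).
Split on wind. With wind = true, the clauses containing wind are satisfied and NOT wind drops from the rest; 6 of the 2^4 = 16 assignments to the other variables satisfy what remains.
With wind = false, by the same count on the reduced clause set, 0 assignments work.
(One model: wet=F, warm=T, hot=F, wind=T, right=F.)
Total: 6 + 0 = 6.

6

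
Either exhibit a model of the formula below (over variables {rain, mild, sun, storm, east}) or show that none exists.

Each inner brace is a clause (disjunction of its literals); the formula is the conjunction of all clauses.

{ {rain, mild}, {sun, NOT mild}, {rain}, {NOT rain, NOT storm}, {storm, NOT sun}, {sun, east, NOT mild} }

Unit clause (rain) forces rain = true.
Unit clause (NOT storm) forces storm = false.
Unit clause (NOT sun) forces sun = false.
Unit clause (NOT mild) forces mild = false.
All clauses hold; east can take either value.

rain: true,  mild: false,  sun: false,  storm: false,  east: false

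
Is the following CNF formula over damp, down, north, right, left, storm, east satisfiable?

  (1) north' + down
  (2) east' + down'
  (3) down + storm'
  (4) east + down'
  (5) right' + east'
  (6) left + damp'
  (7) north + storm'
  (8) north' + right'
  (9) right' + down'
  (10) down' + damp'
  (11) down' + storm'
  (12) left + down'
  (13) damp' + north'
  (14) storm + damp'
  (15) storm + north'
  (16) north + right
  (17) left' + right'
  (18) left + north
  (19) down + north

Try north = 0.
The clause (storm') is unit, so storm = 0.
The clause (damp') is unit, so damp = 0.
The clause (right) is unit, so right = 1.
The clause (east') is unit, so east = 0.
The clause (down') is unit, so down = 0.
That conflicts with the unit clause (down).
Backtrack on north: now try north = 1.
The clause (down) is unit, so down = 1.
The clause (east') is unit, so east = 0.
That conflicts with the unit clause (east).
Both values of north lead to a conflict.
No assignment satisfies every clause.

Unsatisfiable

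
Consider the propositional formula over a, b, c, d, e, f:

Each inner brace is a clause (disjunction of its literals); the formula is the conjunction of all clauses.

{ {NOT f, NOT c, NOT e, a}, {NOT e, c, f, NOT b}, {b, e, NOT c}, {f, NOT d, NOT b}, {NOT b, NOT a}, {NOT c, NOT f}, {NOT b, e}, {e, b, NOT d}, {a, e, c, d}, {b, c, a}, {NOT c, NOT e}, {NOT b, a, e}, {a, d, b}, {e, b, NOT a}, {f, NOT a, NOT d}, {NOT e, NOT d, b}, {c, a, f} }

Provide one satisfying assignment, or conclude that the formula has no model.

Case b = false:
Case e = true:
From the singleton clause (NOT c), c = false.
From the singleton clause (a), a = true.
From the singleton clause (NOT d), d = false.
Every clause is now satisfied; f is unconstrained.

a ↦ true; b ↦ false; c ↦ false; d ↦ false; e ↦ true; f ↦ false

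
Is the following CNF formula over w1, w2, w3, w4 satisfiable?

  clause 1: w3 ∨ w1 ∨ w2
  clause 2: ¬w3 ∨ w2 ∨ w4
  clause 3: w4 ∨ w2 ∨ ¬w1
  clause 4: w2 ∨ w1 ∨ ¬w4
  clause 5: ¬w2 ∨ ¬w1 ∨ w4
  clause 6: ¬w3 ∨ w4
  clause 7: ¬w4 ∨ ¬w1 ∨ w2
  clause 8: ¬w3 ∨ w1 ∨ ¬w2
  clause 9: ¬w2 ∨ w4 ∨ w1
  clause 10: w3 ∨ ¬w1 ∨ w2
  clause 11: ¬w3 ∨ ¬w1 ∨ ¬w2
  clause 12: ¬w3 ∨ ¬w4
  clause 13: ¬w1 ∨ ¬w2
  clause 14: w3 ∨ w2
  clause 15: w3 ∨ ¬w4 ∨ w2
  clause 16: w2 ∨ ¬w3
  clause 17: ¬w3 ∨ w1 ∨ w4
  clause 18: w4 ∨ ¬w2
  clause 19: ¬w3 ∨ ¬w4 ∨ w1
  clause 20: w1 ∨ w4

Yes

Branch on w3: set w3 = False.
(w2) alone gives w2 = True.
(¬w1) alone gives w1 = False.
(w4) alone gives w4 = True.
All clauses are satisfied.
A satisfying assignment: w1 ↦ False, w2 ↦ True, w3 ↦ False, w4 ↦ True.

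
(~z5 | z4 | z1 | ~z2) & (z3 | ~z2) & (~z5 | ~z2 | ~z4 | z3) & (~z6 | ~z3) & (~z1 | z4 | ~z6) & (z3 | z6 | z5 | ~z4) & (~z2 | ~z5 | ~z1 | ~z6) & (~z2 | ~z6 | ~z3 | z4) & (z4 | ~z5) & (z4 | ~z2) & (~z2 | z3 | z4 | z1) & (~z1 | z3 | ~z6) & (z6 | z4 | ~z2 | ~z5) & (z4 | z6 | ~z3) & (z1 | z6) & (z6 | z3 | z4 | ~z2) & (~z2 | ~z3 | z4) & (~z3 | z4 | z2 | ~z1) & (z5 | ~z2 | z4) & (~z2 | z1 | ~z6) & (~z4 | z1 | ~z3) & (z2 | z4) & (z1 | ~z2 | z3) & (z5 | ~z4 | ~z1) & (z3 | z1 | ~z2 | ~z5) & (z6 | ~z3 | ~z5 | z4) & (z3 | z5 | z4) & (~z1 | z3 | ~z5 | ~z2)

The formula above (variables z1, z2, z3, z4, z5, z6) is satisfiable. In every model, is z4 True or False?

Suppose z4 = 0.
From the singleton clause (~z5), z5 = 0.
From the singleton clause (~z2), z2 = 0.
Now (z2) is unsatisfied and unit — conflict.
So every satisfying assignment has z4 = True.

True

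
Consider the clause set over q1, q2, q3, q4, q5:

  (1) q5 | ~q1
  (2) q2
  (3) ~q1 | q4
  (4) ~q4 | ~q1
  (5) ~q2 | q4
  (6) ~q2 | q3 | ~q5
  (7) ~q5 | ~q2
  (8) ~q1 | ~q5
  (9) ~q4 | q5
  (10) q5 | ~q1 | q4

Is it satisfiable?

Unsatisfiable

The clause (q2) is unit, so q2 = 1.
The clause (q4) is unit, so q4 = 1.
The clause (~q1) is unit, so q1 = 0.
The clause (~q5) is unit, so q5 = 0.
But (q5) is also a unit clause — contradiction.
No assignment satisfies every clause.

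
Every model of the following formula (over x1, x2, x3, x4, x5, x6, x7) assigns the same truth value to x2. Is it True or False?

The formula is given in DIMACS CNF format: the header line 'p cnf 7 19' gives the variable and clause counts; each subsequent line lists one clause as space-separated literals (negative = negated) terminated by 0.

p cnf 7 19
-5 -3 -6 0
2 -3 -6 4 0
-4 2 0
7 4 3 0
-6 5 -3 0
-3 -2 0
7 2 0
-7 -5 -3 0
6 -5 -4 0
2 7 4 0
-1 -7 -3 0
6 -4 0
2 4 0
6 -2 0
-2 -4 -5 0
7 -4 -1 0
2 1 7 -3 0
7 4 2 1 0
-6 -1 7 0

True

Suppose x2 = False.
The clause (¬x4) is unit, so x4 = False.
That conflicts with the unit clause (x4).
So every satisfying assignment has x2 = True.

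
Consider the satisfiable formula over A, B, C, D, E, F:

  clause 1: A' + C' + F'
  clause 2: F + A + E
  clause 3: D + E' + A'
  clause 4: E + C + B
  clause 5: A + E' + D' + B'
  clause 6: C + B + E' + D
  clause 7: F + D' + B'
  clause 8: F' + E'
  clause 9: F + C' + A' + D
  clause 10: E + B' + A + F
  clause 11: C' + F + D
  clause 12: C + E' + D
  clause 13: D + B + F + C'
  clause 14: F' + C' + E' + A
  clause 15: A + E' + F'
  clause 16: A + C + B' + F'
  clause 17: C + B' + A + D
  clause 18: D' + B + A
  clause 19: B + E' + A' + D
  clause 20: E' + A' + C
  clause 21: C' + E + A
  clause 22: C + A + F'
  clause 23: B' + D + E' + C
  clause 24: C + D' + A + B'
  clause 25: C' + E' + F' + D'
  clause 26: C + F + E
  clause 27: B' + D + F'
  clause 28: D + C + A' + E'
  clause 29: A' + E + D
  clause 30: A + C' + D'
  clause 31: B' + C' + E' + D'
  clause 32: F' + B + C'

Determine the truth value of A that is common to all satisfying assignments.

Suppose A = 0.
Try F = 1.
(E') alone gives E = 0.
(C') alone gives C = 0.
Now (C) is unsatisfied and unit — conflict.
That branch fails; take F = 0 instead.
(E) alone gives E = 1.
Try D = 0.
(C') alone gives C = 0.
Now (C) is unsatisfied and unit — conflict.
That branch fails; take D = 1 instead.
(B') alone gives B = 0.
Now (B) is unsatisfied and unit — conflict.
Neither D = 1 nor D = 0 works.
Neither F = 1 nor F = 0 works.
So every satisfying assignment has A = True.

True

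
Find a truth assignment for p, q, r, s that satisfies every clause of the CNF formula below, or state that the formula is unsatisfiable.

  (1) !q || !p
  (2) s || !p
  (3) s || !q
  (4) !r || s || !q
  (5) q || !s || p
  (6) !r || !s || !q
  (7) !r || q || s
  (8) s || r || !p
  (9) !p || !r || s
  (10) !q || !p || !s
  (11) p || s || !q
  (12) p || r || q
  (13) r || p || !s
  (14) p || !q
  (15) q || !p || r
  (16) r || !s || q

p: true, q: false, r: true, s: true

Branch on q: set q = false.
Branch on s: set s = true.
The clause (p) is unit, so p = true.
The clause (r) is unit, so r = true.
All clauses are satisfied.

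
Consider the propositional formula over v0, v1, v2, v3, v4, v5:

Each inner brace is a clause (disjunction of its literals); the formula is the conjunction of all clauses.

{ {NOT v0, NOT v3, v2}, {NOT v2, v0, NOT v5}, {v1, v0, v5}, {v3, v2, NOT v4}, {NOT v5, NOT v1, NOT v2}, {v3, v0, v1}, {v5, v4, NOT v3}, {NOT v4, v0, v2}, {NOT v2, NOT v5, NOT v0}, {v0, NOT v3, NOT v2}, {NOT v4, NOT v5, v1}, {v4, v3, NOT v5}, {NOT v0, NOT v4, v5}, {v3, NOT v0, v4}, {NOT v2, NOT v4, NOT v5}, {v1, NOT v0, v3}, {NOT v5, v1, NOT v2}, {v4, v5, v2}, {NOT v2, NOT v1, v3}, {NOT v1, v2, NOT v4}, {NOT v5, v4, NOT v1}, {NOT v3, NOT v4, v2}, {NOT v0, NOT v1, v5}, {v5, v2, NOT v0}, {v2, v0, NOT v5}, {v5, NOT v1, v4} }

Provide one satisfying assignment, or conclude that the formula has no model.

Try v0 = false.
Try v2 = false.
Unit clause (NOT v4) forces v4 = false.
Unit clause (v5) forces v5 = true.
But (NOT v5) is also a unit clause — contradiction.
Backtrack on v2: now try v2 = true.
Unit clause (NOT v5) forces v5 = false.
Unit clause (v1) forces v1 = true.
Unit clause (NOT v3) forces v3 = false.
But (v3) is also a unit clause — contradiction.
Either choice for v2 ends in contradiction.
Backtrack on v0: now try v0 = true.
Try v3 = false.
Unit clause (v4) forces v4 = true.
Unit clause (v2) forces v2 = true.
Unit clause (NOT v5) forces v5 = false.
But (v5) is also a unit clause — contradiction.
Backtrack on v3: now try v3 = true.
Unit clause (v2) forces v2 = true.
Unit clause (NOT v5) forces v5 = false.
Unit clause (v4) forces v4 = true.
But (NOT v4) is also a unit clause — contradiction.
Either choice for v3 ends in contradiction.
Either choice for v0 ends in contradiction.

UNSATISFIABLE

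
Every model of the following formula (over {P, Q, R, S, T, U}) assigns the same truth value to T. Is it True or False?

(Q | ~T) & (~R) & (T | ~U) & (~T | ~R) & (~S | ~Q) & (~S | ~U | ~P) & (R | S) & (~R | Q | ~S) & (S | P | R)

Suppose T = 1.
Unit clause (Q) forces Q = 1.
Unit clause (~R) forces R = 0.
Unit clause (~S) forces S = 0.
That conflicts with the unit clause (S).
So every satisfying assignment has T = False.

False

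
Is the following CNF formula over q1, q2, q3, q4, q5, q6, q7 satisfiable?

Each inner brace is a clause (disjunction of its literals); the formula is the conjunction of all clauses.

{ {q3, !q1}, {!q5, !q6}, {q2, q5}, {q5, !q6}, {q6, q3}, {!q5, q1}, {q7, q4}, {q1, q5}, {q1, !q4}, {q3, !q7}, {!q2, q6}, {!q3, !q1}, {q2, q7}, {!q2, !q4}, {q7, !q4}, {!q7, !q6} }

Try q3 = true.
The clause (!q1) is unit, so q1 = false.
The clause (!q5) is unit, so q5 = false.
But (q5) is also a unit clause — contradiction.
That branch fails; take q3 = false instead.
The clause (!q1) is unit, so q1 = false.
The clause (q6) is unit, so q6 = true.
The clause (!q5) is unit, so q5 = false.
But (q5) is also a unit clause — contradiction.
Both values of q3 lead to a conflict.
No assignment satisfies every clause.

No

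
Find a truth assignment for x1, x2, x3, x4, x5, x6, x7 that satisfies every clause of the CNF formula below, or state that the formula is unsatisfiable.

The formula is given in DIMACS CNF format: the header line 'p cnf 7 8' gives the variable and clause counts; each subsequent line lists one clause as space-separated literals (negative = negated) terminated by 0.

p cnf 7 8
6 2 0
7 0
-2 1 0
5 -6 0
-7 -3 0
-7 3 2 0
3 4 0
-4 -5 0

x1: True, x2: True, x3: False, x4: True, x5: False, x6: False, x7: True

The clause (x7) is unit, so x7 = True.
The clause (¬x3) is unit, so x3 = False.
The clause (x2) is unit, so x2 = True.
The clause (x1) is unit, so x1 = True.
The clause (x4) is unit, so x4 = True.
The clause (¬x5) is unit, so x5 = False.
The clause (¬x6) is unit, so x6 = False.
All clauses are satisfied.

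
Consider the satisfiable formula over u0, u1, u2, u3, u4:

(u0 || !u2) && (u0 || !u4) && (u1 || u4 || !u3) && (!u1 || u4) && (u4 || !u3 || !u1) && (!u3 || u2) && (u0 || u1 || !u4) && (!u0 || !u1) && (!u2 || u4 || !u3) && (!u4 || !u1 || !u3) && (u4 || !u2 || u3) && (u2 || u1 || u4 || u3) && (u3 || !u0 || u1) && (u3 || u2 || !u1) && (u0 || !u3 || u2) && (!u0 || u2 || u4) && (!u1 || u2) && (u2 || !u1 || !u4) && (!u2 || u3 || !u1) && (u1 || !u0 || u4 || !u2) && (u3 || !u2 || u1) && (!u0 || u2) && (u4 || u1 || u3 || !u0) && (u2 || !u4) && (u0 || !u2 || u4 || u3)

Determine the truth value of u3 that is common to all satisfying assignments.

True

Suppose u3 = false.
Case u0 = true:
(!u1) alone gives u1 = false.
That conflicts with the unit clause (u1).
So u0 must be the other value — set u0 = false.
(!u2) alone gives u2 = false.
(!u4) alone gives u4 = false.
(!u1) alone gives u1 = false.
That conflicts with the unit clause (u1).
Neither u0 = true nor u0 = false works.
So every satisfying assignment has u3 = True.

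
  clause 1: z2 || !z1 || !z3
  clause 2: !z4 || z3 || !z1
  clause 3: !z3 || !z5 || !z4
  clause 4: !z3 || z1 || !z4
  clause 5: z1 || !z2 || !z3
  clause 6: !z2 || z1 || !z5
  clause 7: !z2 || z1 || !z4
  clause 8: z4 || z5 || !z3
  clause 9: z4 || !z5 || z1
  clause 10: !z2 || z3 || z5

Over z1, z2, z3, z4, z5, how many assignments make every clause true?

There are 2^5 = 32 truth assignments over (z1, z2, z3, z4, z5).
Split on z3. With z3 = true, the clauses containing z3 are satisfied and !z3 drops from the rest; 2 of the 2^4 = 16 assignments to the other variables satisfy what remains.
With z3 = false, by the same count on the reduced clause set, 6 assignments work.
Total: 2 + 6 = 8.

8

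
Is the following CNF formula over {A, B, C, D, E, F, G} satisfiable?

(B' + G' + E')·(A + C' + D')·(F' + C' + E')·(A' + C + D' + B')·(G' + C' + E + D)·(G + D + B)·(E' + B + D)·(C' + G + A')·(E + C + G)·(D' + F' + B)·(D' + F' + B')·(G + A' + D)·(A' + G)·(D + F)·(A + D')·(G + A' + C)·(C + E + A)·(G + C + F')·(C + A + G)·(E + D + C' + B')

Yes

Branch on A: set A = 1.
From the singleton clause (G), G = 1.
Branch on B: set B = 0.
Branch on E: set E = 0.
Branch on C: set C = 1.
From the singleton clause (D), D = 1.
From the singleton clause (F'), F = 0.
All clauses are satisfied.
A satisfying assignment: A=1,  B=0,  C=1,  D=1,  E=0,  F=0,  G=1.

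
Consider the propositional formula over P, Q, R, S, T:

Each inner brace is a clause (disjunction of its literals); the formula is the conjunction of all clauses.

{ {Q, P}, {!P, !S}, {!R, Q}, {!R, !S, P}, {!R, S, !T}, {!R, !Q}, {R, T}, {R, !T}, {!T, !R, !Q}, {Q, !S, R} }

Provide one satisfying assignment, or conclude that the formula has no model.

Case Q = true:
From the singleton clause (!R), R = false.
From the singleton clause (T), T = true.
That conflicts with the unit clause (!T).
So Q must be the other value — set Q = false.
From the singleton clause (P), P = true.
From the singleton clause (!S), S = false.
From the singleton clause (!R), R = false.
From the singleton clause (T), T = true.
That conflicts with the unit clause (!T).
Both values of Q lead to a conflict.

UNSATISFIABLE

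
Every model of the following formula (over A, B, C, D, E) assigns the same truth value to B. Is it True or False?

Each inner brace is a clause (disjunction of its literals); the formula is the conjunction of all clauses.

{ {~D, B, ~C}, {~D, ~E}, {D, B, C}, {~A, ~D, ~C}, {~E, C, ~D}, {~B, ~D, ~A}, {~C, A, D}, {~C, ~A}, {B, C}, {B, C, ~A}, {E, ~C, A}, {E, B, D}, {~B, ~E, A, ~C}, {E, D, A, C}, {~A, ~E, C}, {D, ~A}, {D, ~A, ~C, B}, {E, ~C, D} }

Suppose B = 0.
(C) alone gives C = 1.
(~D) alone gives D = 0.
(A) alone gives A = 1.
Now (~A) is unsatisfied and unit — conflict.
So every satisfying assignment has B = True.

True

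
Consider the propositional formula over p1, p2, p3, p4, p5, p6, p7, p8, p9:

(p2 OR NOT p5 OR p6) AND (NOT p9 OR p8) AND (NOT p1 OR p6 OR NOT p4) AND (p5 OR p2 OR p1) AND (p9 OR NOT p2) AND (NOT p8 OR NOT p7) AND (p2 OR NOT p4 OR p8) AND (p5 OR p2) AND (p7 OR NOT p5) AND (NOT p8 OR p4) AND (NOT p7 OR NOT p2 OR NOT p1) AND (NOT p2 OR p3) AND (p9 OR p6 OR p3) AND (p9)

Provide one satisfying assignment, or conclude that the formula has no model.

p1: true,  p2: true,  p3: true,  p4: true,  p5: false,  p6: true,  p7: false,  p8: true,  p9: true

Unit clause (p9) forces p9 = true.
Unit clause (p8) forces p8 = true.
Unit clause (NOT p7) forces p7 = false.
Unit clause (NOT p5) forces p5 = false.
Unit clause (p2) forces p2 = true.
Unit clause (p4) forces p4 = true.
Unit clause (p3) forces p3 = true.
Case p1 = true:
Unit clause (p6) forces p6 = true.
This assignment satisfies each clause.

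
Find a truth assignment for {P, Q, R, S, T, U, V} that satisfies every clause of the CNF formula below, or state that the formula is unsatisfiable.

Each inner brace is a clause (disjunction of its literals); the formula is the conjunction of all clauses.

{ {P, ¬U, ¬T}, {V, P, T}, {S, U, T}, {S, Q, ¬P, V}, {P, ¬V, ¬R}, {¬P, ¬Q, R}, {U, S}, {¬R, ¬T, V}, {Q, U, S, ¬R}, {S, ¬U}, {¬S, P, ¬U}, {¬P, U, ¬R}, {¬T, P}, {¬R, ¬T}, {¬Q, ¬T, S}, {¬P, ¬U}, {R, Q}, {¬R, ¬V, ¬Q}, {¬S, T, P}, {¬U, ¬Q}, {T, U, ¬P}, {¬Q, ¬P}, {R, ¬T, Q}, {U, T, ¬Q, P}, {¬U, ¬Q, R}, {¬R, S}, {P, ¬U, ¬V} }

Try U = True.
(S) alone gives S = True.
(P) alone gives P = True.
But (¬P) is also a unit clause — contradiction.
That branch fails; take U = False instead.
(S) alone gives S = True.
Try P = False.
(¬T) alone gives T = False.
But (T) is also a unit clause — contradiction.
That branch fails; take P = True instead.
(¬R) alone gives R = False.
(¬Q) alone gives Q = False.
But (Q) is also a unit clause — contradiction.
Both values of P lead to a conflict.
Both values of U lead to a conflict.

UNSATISFIABLE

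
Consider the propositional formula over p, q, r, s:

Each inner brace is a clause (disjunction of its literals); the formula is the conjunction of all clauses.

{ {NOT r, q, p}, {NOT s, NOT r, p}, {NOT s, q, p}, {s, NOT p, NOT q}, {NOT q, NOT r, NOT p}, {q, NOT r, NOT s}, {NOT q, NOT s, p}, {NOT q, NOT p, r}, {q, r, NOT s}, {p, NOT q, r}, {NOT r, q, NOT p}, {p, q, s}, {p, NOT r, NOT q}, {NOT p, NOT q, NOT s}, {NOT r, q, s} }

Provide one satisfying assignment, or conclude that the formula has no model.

p=true; q=false; r=false; s=false

Suppose r = false.
Suppose q = false.
From the singleton clause (NOT s), s = false.
From the singleton clause (p), p = true.
Every clause now holds.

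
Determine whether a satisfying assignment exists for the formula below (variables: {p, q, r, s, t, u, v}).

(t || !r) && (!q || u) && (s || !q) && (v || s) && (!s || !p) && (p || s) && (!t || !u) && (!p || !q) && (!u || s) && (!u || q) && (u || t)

Yes

Suppose t = true.
Unit clause (!u) forces u = false.
Unit clause (!q) forces q = false.
Suppose v = false.
Unit clause (s) forces s = true.
Unit clause (!p) forces p = false.
All clauses hold; r can take either value.
A satisfying assignment: p=false, q=false, r=true, s=true, t=true, u=false, v=false.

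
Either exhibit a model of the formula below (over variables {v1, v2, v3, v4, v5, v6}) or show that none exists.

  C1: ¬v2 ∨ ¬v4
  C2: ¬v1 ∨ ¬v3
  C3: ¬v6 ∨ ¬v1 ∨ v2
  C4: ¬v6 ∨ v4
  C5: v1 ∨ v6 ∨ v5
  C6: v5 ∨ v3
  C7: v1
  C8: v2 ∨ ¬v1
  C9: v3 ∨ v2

v1 ↦ True, v2 ↦ True, v3 ↦ False, v4 ↦ False, v5 ↦ True, v6 ↦ False

The clause (v1) is unit, so v1 = True.
The clause (¬v3) is unit, so v3 = False.
The clause (v5) is unit, so v5 = True.
The clause (v2) is unit, so v2 = True.
The clause (¬v4) is unit, so v4 = False.
The clause (¬v6) is unit, so v6 = False.
This assignment satisfies each clause.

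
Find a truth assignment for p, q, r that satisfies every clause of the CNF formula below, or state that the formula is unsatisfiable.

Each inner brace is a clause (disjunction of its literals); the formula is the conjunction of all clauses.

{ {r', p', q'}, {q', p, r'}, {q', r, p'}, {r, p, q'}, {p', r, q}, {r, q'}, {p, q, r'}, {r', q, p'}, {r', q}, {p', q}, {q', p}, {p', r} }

Case r = 0:
The clause (q') is unit, so q = 0.
The clause (p') is unit, so p = 0.
Every clause now holds.

p ↦ 0, q ↦ 0, r ↦ 0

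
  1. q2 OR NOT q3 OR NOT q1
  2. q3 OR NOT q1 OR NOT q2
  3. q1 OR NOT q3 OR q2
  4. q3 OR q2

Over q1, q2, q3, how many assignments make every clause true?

There are 2^3 = 8 truth assignments over (q1, q2, q3).
Split on q1. With q1 = true, the clauses containing q1 are satisfied and NOT q1 drops from the rest; 1 of the 2^2 = 4 assignments to the other variables satisfy what remains.
With q1 = false, by the same count on the reduced clause set, 2 assignments work.
Total: 1 + 2 = 3.

3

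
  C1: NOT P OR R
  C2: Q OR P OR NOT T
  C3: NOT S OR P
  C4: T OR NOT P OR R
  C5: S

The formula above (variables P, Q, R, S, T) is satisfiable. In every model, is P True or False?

Suppose P = false.
From the singleton clause (NOT S), S = false.
Now (S) is unsatisfied and unit — conflict.
So every satisfying assignment has P = True.

True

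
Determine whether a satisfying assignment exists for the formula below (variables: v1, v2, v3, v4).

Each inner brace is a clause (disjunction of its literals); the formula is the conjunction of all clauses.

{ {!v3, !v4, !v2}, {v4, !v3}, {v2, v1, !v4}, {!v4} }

(!v4) alone gives v4 = false.
(!v3) alone gives v3 = false.
All clauses hold; v1, v2 can take either value.
A satisfying assignment: v1 ↦ false; v2 ↦ true; v3 ↦ false; v4 ↦ false.

Yes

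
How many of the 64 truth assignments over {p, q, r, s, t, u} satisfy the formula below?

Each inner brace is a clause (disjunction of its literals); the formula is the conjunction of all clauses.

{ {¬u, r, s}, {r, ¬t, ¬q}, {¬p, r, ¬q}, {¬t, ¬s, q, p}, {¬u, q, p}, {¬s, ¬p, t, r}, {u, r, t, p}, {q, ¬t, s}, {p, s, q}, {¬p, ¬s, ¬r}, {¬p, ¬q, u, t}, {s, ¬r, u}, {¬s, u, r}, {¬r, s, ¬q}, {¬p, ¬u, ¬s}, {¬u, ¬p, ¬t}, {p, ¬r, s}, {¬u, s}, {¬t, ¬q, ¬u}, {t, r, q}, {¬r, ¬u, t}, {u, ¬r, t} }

There are 2^6 = 64 truth assignments over (p, q, r, s, t, u).
Split on u. With u = True, the clauses containing u are satisfied and ¬u drops from the rest; 1 of the 2^5 = 32 assignments to the other variables satisfy what remains.
With u = False, by the same count on the reduced clause set, 1 assignment works.
(One model: p=F, q=T, r=F, s=T, t=F, u=T.)
Total: 1 + 1 = 2.

2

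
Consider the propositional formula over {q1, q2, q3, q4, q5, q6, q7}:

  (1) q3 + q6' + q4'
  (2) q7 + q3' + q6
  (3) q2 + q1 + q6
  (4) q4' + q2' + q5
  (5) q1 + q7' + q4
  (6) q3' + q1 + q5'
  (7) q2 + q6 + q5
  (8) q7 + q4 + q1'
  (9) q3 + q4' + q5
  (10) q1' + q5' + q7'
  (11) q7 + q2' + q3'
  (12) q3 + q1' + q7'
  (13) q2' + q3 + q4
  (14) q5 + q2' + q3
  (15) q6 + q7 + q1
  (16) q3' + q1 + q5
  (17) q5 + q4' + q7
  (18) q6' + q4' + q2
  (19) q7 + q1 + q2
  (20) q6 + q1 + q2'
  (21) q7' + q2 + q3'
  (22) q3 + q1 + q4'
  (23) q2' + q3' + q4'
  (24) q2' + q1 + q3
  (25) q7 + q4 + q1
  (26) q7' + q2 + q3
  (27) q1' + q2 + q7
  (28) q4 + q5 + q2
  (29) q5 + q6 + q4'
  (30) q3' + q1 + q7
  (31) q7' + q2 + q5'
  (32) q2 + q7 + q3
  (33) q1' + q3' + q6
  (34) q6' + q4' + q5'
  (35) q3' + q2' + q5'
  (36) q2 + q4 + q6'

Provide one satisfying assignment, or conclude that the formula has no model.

Branch on q3: set q3 = 0.
Branch on q6: set q6 = 0.
Branch on q2: set q2 = 1.
From the singleton clause (q4), q4 = 1.
From the singleton clause (q5), q5 = 1.
From the singleton clause (q1), q1 = 1.
From the singleton clause (q7'), q7 = 0.
Every clause now holds.

q1 ↦ 1,  q2 ↦ 1,  q3 ↦ 0,  q4 ↦ 1,  q5 ↦ 1,  q6 ↦ 0,  q7 ↦ 0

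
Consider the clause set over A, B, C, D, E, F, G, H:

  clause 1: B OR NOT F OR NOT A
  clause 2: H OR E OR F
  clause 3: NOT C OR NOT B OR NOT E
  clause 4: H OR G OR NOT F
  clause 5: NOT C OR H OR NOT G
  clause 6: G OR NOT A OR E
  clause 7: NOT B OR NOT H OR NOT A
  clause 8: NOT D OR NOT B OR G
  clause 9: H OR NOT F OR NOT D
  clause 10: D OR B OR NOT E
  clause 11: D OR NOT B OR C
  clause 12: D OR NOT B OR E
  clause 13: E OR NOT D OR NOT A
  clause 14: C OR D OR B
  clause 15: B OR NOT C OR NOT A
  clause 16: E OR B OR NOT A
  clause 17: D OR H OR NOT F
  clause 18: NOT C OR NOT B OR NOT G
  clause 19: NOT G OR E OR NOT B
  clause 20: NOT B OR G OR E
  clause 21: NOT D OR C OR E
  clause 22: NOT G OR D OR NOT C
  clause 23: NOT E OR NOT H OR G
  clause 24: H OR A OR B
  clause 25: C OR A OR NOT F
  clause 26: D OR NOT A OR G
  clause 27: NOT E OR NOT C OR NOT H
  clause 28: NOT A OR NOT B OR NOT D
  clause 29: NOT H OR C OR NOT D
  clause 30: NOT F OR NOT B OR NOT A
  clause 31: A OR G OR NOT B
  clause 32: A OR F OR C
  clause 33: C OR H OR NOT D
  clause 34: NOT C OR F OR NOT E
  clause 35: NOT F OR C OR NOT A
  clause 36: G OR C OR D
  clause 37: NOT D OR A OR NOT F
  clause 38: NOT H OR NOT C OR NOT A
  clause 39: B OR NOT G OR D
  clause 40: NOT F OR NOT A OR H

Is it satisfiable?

Yes

Try B = false.
Try F = true.
(NOT A) alone gives A = false.
(H) alone gives H = true.
(C) alone gives C = true.
(NOT E) alone gives E = false.
(NOT D) alone gives D = false.
(NOT G) alone gives G = false.
This assignment satisfies each clause.
A satisfying assignment: A ↦ false,  B ↦ false,  C ↦ true,  D ↦ false,  E ↦ false,  F ↦ true,  G ↦ false,  H ↦ true.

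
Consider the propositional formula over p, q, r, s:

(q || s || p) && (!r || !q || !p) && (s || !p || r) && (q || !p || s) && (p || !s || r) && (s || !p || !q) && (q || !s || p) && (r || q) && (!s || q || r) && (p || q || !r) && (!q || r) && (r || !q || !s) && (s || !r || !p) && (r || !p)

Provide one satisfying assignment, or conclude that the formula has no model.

p ↦ false; q ↦ true; r ↦ true; s ↦ true

Suppose r = true.
Suppose q = true.
From the singleton clause (!p), p = false.
No clause remains; s is free.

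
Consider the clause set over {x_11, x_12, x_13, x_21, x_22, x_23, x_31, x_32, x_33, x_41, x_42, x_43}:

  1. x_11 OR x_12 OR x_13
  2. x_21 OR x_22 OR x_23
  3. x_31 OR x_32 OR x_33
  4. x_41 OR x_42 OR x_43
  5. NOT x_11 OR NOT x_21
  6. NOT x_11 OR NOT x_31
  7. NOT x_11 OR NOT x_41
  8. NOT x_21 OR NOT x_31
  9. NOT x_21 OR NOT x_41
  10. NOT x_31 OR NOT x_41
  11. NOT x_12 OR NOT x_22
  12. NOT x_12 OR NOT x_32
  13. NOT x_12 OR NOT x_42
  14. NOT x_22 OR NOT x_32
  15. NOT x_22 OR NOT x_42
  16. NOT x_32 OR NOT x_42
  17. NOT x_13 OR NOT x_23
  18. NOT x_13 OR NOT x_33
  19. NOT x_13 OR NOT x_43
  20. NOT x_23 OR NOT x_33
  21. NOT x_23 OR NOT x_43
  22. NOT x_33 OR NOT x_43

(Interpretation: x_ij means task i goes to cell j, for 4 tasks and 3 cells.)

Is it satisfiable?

No, unsatisfiable

Try x_11 = false.
Try x_12 = true.
The clause (NOT x_22) is unit, so x_22 = false.
The clause (NOT x_32) is unit, so x_32 = false.
The clause (NOT x_42) is unit, so x_42 = false.
Try x_21 = true.
The clause (NOT x_31) is unit, so x_31 = false.
The clause (x_33) is unit, so x_33 = true.
The clause (NOT x_41) is unit, so x_41 = false.
The clause (x_43) is unit, so x_43 = true.
But (NOT x_43) is also a unit clause — contradiction.
Backtrack on x_21: now try x_21 = false.
The clause (x_23) is unit, so x_23 = true.
The clause (NOT x_13) is unit, so x_13 = false.
The clause (NOT x_33) is unit, so x_33 = false.
The clause (x_31) is unit, so x_31 = true.
The clause (NOT x_41) is unit, so x_41 = false.
The clause (x_43) is unit, so x_43 = true.
But (NOT x_43) is also a unit clause — contradiction.
Either choice for x_21 ends in contradiction.
Backtrack on x_12: now try x_12 = false.
The clause (x_13) is unit, so x_13 = true.
The clause (NOT x_23) is unit, so x_23 = false.
The clause (NOT x_33) is unit, so x_33 = false.
The clause (NOT x_43) is unit, so x_43 = false.
Try x_21 = true.
The clause (NOT x_31) is unit, so x_31 = false.
The clause (x_32) is unit, so x_32 = true.
The clause (NOT x_41) is unit, so x_41 = false.
The clause (x_42) is unit, so x_42 = true.
But (NOT x_42) is also a unit clause — contradiction.
Backtrack on x_21: now try x_21 = false.
The clause (x_22) is unit, so x_22 = true.
The clause (NOT x_32) is unit, so x_32 = false.
The clause (x_31) is unit, so x_31 = true.
The clause (NOT x_41) is unit, so x_41 = false.
The clause (x_42) is unit, so x_42 = true.
But (NOT x_42) is also a unit clause — contradiction.
Either choice for x_21 ends in contradiction.
Either choice for x_12 ends in contradiction.
Backtrack on x_11: now try x_11 = true.
The clause (NOT x_21) is unit, so x_21 = false.
The clause (NOT x_31) is unit, so x_31 = false.
The clause (NOT x_41) is unit, so x_41 = false.
Try x_22 = true.
The clause (NOT x_12) is unit, so x_12 = false.
The clause (NOT x_32) is unit, so x_32 = false.
The clause (x_33) is unit, so x_33 = true.
The clause (NOT x_42) is unit, so x_42 = false.
The clause (x_43) is unit, so x_43 = true.
But (NOT x_43) is also a unit clause — contradiction.
Backtrack on x_22: now try x_22 = false.
The clause (x_23) is unit, so x_23 = true.
The clause (NOT x_13) is unit, so x_13 = false.
The clause (NOT x_33) is unit, so x_33 = false.
The clause (x_32) is unit, so x_32 = true.
The clause (NOT x_12) is unit, so x_12 = false.
The clause (NOT x_42) is unit, so x_42 = false.
The clause (x_43) is unit, so x_43 = true.
But (NOT x_43) is also a unit clause — contradiction.
Either choice for x_22 ends in contradiction.
Either choice for x_11 ends in contradiction.
No assignment satisfies every clause.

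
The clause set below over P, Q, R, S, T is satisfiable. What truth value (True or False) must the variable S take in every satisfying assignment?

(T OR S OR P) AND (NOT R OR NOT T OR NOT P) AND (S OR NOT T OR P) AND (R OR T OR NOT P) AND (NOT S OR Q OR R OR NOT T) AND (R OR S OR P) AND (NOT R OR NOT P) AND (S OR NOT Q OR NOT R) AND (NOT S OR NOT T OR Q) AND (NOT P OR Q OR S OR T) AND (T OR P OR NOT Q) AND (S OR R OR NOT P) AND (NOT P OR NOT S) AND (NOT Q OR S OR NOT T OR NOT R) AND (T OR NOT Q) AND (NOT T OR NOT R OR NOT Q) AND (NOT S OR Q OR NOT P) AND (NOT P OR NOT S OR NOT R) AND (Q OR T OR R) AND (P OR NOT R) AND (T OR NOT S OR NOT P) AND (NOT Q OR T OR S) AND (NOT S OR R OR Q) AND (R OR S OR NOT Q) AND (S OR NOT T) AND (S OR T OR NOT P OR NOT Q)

True

Suppose S = false.
(NOT T) alone gives T = false.
(P) alone gives P = true.
(R) alone gives R = true.
But (NOT R) is also a unit clause — contradiction.
So every satisfying assignment has S = True.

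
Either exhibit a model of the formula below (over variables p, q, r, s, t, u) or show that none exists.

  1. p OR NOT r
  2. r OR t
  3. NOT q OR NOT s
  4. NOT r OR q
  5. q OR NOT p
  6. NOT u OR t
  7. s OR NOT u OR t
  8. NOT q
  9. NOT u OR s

Unit clause (NOT q) forces q = false.
Unit clause (NOT r) forces r = false.
Unit clause (t) forces t = true.
Unit clause (NOT p) forces p = false.
Suppose u = false.
All clauses hold; s can take either value.

p: false, q: false, r: false, s: true, t: true, u: false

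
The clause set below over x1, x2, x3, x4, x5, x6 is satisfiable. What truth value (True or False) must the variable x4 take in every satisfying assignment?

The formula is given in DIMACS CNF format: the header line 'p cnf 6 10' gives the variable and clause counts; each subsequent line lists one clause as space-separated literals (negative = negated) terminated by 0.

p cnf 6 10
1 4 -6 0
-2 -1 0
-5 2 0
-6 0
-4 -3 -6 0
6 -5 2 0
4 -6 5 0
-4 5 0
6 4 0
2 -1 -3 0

Suppose x4 = False.
From the singleton clause (¬x6), x6 = False.
But (x6) is also a unit clause — contradiction.
So every satisfying assignment has x4 = True.

True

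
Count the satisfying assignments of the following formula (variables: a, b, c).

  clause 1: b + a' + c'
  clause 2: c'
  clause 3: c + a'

2

There are 2^3 = 8 truth assignments over (a, b, c).
Split on c. With c = 1, the clauses containing c are satisfied and c' drops from the rest; 0 of the 2^2 = 4 assignments to the other variables satisfy what remains.
With c = 0, by the same count on the reduced clause set, 2 assignments work.
(One model: a=F, b=F, c=F.)
Total: 0 + 2 = 2.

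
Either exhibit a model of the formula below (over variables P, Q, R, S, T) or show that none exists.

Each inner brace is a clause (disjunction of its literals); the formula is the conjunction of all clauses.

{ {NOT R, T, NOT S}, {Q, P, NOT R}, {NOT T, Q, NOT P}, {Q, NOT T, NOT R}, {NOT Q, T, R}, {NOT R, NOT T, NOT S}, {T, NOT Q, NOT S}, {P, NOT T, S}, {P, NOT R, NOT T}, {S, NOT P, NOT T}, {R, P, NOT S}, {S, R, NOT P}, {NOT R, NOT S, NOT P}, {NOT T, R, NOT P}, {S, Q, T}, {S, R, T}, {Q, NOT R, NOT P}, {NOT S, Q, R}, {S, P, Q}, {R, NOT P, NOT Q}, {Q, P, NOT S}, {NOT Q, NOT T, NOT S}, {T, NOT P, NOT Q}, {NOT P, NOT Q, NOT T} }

P=false, Q=true, R=true, S=false, T=false

Case R = true:
Case T = false:
From the singleton clause (NOT S), S = false.
From the singleton clause (Q), Q = true.
From the singleton clause (NOT P), P = false.
All clauses are satisfied.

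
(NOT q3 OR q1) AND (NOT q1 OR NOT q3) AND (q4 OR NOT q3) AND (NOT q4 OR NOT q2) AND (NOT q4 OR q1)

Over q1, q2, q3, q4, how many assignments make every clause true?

5

There are 2^4 = 16 truth assignments over (q1, q2, q3, q4).
Split on q2. With q2 = true, the clauses containing q2 are satisfied and NOT q2 drops from the rest; 2 of the 2^3 = 8 assignments to the other variables satisfy what remains.
With q2 = false, by the same count on the reduced clause set, 3 assignments work.
(One model: q1=F, q2=F, q3=F, q4=F.)
Total: 2 + 3 = 5.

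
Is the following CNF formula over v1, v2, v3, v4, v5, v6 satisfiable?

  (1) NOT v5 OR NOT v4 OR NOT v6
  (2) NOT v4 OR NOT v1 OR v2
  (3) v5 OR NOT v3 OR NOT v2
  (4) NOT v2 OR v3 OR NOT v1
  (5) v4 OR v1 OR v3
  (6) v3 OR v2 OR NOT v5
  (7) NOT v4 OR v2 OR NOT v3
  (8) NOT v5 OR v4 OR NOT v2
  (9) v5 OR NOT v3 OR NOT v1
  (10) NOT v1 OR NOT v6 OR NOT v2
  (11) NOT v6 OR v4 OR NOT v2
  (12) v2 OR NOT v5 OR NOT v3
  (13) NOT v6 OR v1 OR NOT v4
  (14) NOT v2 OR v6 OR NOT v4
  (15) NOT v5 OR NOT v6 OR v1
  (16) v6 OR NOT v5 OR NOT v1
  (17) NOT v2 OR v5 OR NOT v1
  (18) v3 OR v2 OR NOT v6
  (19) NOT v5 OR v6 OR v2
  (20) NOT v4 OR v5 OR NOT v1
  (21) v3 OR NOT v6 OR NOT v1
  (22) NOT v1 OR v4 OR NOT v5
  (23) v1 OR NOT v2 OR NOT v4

Case v5 = false:
Case v3 = true:
Unit clause (NOT v2) forces v2 = false.
Unit clause (NOT v4) forces v4 = false.
Unit clause (NOT v1) forces v1 = false.
No clause remains; v6 is free.
A satisfying assignment: v1 ↦ false, v2 ↦ false, v3 ↦ true, v4 ↦ false, v5 ↦ false, v6 ↦ false.

Satisfiable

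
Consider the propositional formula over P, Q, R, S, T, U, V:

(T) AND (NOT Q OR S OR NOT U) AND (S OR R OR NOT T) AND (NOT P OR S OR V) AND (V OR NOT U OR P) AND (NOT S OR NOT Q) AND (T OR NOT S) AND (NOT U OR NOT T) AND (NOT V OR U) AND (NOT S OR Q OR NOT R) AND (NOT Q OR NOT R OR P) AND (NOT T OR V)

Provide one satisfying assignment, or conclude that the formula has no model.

From the singleton clause (T), T = true.
From the singleton clause (NOT U), U = false.
From the singleton clause (NOT V), V = false.
Now (V) is unsatisfied and unit — conflict.

UNSATISFIABLE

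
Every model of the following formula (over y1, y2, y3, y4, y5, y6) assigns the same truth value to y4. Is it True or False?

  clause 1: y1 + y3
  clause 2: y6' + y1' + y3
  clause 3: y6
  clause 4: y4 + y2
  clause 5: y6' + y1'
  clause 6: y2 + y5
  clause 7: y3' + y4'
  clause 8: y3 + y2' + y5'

False

Suppose y4 = 1.
The clause (y6) is unit, so y6 = 1.
The clause (y1') is unit, so y1 = 0.
The clause (y3) is unit, so y3 = 1.
That conflicts with the unit clause (y3').
So every satisfying assignment has y4 = False.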